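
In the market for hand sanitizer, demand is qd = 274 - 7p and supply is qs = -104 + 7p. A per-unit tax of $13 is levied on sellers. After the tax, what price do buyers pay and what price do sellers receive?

Pre-tax equilibrium: p* = 27, q* = 85.
Tax on sellers shifts supply to qs = -104 + 7(p − 13) = -195 + 7p.
274 - 7p = -195 + 7p gives buyer price pb = 33.5; sellers receive ps = 33.5 − 13 = 20.5.
New quantity: q = 274 − 7(33.5) = 39.5.

Buyers pay $33.5, sellers receive $20.5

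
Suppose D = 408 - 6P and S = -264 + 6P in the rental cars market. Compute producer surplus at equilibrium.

Equilibrium: 408 - 6P = -264 + 6P gives P* = 56, Q* = 72.
Supply starts at P = 44 (where S = 0).
PS = ½(56 − 44)(72) = 432.

Producer surplus = 432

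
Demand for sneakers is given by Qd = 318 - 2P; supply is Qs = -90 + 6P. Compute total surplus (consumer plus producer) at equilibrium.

Equilibrium: 318 - 2P = -90 + 6P gives P* = 51, Q* = 216.
Demand choke price: P = 159; supply starts at P = 15.
CS = ½(159 − 51)(216) = 11664; PS = ½(51 − 15)(216) = 3888.

Total surplus = 15552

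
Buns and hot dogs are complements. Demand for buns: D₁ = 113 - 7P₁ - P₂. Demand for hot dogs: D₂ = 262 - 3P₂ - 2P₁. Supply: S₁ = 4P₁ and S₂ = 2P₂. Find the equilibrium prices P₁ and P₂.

P₁ = 303/53, P₂ = 2656/53

Market 1: 113 - 7P₁ - P₂ = 4P₁ → 11P₁ + P₂ = 113.
Market 2: 5P₂ + 2P₁ = 262.
Eliminating P₂: 5×(1) − 1×(2) gives 53P₁ = 303, so P₁ = 303/53.
Back-substitute into (2): P₂ = (262 − 2×303/53) / 5 = 2656/53.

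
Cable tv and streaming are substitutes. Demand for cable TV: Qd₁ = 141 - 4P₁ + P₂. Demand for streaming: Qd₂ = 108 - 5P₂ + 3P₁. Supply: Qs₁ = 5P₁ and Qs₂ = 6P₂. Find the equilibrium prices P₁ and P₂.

Market 1: 141 - 4P₁ + P₂ = 5P₁ → 9P₁ - P₂ = 141.
Market 2: 11P₂ - 3P₁ = 108.
Eliminating P₂: 11×(1) + 1×(2) gives 96P₁ = 1659, so P₁ = 17.28125.
Back-substitute into (2): P₂ = (108 + 3×17.28125) / 11 = 14.53125.

P₁ = 17.28125, P₂ = 14.53125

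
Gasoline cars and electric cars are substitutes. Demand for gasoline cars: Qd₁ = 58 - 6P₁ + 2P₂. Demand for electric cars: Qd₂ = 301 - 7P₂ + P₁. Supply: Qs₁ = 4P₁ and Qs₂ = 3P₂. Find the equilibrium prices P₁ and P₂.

P₁ = 591/49, P₂ = 1534/49

Market 1: 58 - 6P₁ + 2P₂ = 4P₁ → 10P₁ - 2P₂ = 58.
Market 2: 10P₂ - P₁ = 301.
Eliminating P₂: 10×(1) + 2×(2) gives 98P₁ = 1182, so P₁ = 591/49.
Back-substitute into (2): P₂ = (301 + 1×591/49) / 10 = 1534/49.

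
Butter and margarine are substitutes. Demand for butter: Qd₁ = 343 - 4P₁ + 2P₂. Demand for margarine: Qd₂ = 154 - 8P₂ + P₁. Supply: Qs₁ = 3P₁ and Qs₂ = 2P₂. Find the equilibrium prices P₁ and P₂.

P₁ = 1869/34, P₂ = 1421/68

Market 1: 343 - 4P₁ + 2P₂ = 3P₁ → 7P₁ - 2P₂ = 343.
Market 2: 10P₂ - P₁ = 154.
Eliminating P₂: 10×(1) + 2×(2) gives 68P₁ = 3738, so P₁ = 1869/34.
Back-substitute into (2): P₂ = (154 + 1×1869/34) / 10 = 1421/68.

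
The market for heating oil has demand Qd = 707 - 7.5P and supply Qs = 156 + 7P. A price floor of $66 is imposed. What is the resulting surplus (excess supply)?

Surplus = 406

Equilibrium price would be P* = 38, so the floor at 66 binds.
At P = 66: Qd = 212, Qs = 618.
Surplus = 618 − 212 = 406.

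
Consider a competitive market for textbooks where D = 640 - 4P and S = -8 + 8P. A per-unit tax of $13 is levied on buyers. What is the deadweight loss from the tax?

Pre-tax equilibrium: P* = 54, Q* = 424.
Tax on buyers shifts demand to D = 640 − 4(P + 13) = 588 - 4P.
588 - 4P = -8 + 8P gives seller price Ps = 149/3; buyers pay Pb = 149/3 + 13 = 188/3.
New quantity: Q = 640 − 4(188/3) = 1168/3.
DWL = ½ × 13 × (424 − 1168/3) = 676/3.

Deadweight loss = 676/3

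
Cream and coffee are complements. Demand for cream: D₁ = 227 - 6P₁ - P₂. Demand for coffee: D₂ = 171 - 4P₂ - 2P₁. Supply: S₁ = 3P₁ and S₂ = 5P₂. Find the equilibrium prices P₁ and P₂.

P₁ = 1872/79, P₂ = 1085/79

Market 1: 227 - 6P₁ - P₂ = 3P₁ → 9P₁ + P₂ = 227.
Market 2: 9P₂ + 2P₁ = 171.
Eliminating P₂: 9×(1) − 1×(2) gives 79P₁ = 1872, so P₁ = 1872/79.
Back-substitute into (2): P₂ = (171 − 2×1872/79) / 9 = 1085/79.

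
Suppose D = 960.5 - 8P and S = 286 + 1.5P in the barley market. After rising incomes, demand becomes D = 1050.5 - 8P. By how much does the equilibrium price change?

ΔP = 180/19

Original equilibrium: P* = 71, Q* = 392.5.
New equilibrium: 1050.5 - 8P = 286 + 1.5P, so 764.5 = 9.5P and P' = 1529/19; Q' = 1050.5 − 8(1529/19) = 15455/38.
Change in price: 1529/19 − 71 = 180/19.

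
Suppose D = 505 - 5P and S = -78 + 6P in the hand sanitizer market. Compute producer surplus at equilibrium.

Equilibrium: 505 - 5P = -78 + 6P gives P* = 53, Q* = 240.
Supply starts at P = 13 (where S = 0).
PS = ½(53 − 13)(240) = 4800.

Producer surplus = 4800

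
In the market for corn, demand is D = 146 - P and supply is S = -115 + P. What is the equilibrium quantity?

Set D = S: 146 - P = -115 + P.
261 = 2P, so P* = 130.5.
Q* = 146 − 1(130.5) = 15.5.

Q* = 15.5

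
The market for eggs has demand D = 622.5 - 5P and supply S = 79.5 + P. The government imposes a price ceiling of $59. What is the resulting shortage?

Shortage = 189

Equilibrium price would be P* = 90.5, so the ceiling at 59 binds.
At P = 59: D = 622.5 − 5(59) = 327.5, S = 79.5 + 1(59) = 138.5.
Shortage = 327.5 − 138.5 = 189.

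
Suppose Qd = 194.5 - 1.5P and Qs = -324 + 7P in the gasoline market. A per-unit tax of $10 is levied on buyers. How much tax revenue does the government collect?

Pre-tax equilibrium: P* = 61, Q* = 103.
Tax on buyers shifts demand to Qd = 194.5 − 1.5(P + 10) = 179.5 - 1.5P.
179.5 - 1.5P = -324 + 7P gives seller price Ps = 1007/17; buyers pay Pb = 1007/17 + 10 = 1177/17.
New quantity: Q = 194.5 − 1.5(1177/17) = 1541/17.
Revenue = 10 × 1541/17 = 15410/17.

Tax revenue = 15410/17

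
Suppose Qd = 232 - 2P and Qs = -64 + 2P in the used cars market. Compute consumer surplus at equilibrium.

Equilibrium: 232 - 2P = -64 + 2P gives P* = 74, Q* = 84.
Demand choke price (Qd = 0): P = 116.
CS = ½(116 − 74)(84) = 1764.

Consumer surplus = 1764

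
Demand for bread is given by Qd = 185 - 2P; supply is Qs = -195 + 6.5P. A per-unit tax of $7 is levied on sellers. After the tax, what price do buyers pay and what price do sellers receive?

Pre-tax equilibrium: P* = 760/17, Q* = 1625/17.
Tax on sellers shifts supply to Qs = -195 + 6.5(P − 7) = -240.5 + 6.5P.
185 - 2P = -240.5 + 6.5P gives buyer price Pb = 851/17; sellers receive Ps = 851/17 − 7 = 732/17.
New quantity: Q = 185 − 2(851/17) = 1443/17.

Buyers pay 851/17, sellers receive 732/17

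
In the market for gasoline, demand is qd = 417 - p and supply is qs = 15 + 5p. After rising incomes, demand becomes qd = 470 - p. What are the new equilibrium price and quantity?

p' = 455/6, q' = 2365/6

Original equilibrium: p* = 67, q* = 350.
New equilibrium: 470 - p = 15 + 5p, so 455 = 6p and p' = 455/6; q' = 470 − 1(455/6) = 2365/6.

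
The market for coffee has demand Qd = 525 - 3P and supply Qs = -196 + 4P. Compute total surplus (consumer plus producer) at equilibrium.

Total surplus = 13608

Equilibrium: 525 - 3P = -196 + 4P gives P* = 103, Q* = 216.
Demand choke price: P = 175; supply starts at P = 49.
CS = ½(175 − 103)(216) = 7776; PS = ½(103 − 49)(216) = 5832.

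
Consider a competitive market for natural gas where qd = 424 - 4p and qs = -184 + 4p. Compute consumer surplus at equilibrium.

Consumer surplus = 1800

Equilibrium: 424 - 4p = -184 + 4p gives p* = 76, q* = 120.
Demand choke price (qd = 0): p = 106.
CS = ½(106 − 76)(120) = 1800.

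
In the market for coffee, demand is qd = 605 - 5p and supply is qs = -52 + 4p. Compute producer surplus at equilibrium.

Equilibrium: 605 - 5p = -52 + 4p gives p* = 73, q* = 240.
Supply starts at p = 13 (where qs = 0).
PS = ½(73 − 13)(240) = 7200.

Producer surplus = 7200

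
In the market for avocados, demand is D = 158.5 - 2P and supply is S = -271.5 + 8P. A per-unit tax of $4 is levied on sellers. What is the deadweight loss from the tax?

Pre-tax equilibrium: P* = 43, Q* = 72.5.
Tax on sellers shifts supply to S = -271.5 + 8(P − 4) = -303.5 + 8P.
158.5 - 2P = -303.5 + 8P gives buyer price Pb = 46.2; sellers receive Ps = 46.2 − 4 = 42.2.
New quantity: Q = 158.5 − 2(46.2) = 66.1.
DWL = ½ × 4 × (72.5 − 66.1) = 12.8.

Deadweight loss = 12.8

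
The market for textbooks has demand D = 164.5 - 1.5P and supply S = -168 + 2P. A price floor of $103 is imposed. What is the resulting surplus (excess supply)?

Surplus = 28

Equilibrium price would be P* = 95, so the floor at 103 binds.
At P = 103: D = 10, S = 38.
Surplus = 38 − 10 = 28.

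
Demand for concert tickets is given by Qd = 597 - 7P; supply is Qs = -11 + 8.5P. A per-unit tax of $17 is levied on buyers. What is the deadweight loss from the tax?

Pre-tax equilibrium: P* = 1216/31, Q* = 9995/31.
Tax on buyers shifts demand to Qd = 597 − 7(P + 17) = 478 - 7P.
478 - 7P = -11 + 8.5P gives seller price Ps = 978/31; buyers pay Pb = 978/31 + 17 = 1505/31.
New quantity: Q = 597 − 7(1505/31) = 7972/31.
DWL = ½ × 17 × (9995/31 − 7972/31) = 34391/62.

Deadweight loss = 34391/62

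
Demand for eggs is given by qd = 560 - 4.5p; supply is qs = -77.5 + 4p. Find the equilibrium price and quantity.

p* = 75, q* = 222.5

Set qd = qs: 560 - 4.5p = -77.5 + 4p.
637.5 = 8.5p, so p* = 75.
q* = 560 − 4.5(75) = 222.5.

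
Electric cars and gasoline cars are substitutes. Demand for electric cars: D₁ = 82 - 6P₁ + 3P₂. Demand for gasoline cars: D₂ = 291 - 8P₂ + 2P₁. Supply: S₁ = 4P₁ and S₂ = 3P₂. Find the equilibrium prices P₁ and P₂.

Market 1: 82 - 6P₁ + 3P₂ = 4P₁ → 10P₁ - 3P₂ = 82.
Market 2: 11P₂ - 2P₁ = 291.
Eliminating P₂: 11×(1) + 3×(2) gives 104P₁ = 1775, so P₁ = 1775/104.
Back-substitute into (2): P₂ = (291 + 2×1775/104) / 11 = 1537/52.

P₁ = 1775/104, P₂ = 1537/52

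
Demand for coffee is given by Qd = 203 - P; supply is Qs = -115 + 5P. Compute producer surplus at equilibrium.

Producer surplus = 2250

Equilibrium: 203 - P = -115 + 5P gives P* = 53, Q* = 150.
Supply starts at P = 23 (where Qs = 0).
PS = ½(53 − 23)(150) = 2250.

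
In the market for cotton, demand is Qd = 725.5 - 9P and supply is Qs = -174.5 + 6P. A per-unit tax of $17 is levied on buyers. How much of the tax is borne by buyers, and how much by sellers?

Buyers bear $6.8, sellers bear $10.2

Pre-tax equilibrium: P* = 60, Q* = 185.5.
Tax on buyers shifts demand to Qd = 725.5 − 9(P + 17) = 572.5 - 9P.
572.5 - 9P = -174.5 + 6P gives seller price Ps = 49.8; buyers pay Pb = 49.8 + 17 = 66.8.
New quantity: Q = 725.5 − 9(66.8) = 124.3.
Buyer burden = 66.8 − 60 = 6.8; seller burden = 60 − 49.8 = 10.2.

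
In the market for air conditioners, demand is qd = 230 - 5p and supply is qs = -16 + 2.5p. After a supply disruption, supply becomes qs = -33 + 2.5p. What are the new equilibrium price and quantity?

p' = 526/15, q' = 164/3

Original equilibrium: p* = 32.8, q* = 66.
New equilibrium: 230 - 5p = -33 + 2.5p, so 263 = 7.5p and p' = 526/15; q' = 230 − 5(526/15) = 164/3.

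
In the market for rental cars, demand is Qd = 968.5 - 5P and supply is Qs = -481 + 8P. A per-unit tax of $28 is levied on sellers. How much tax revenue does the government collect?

Tax revenue = 118244/13

Pre-tax equilibrium: P* = 111.5, Q* = 411.
Tax on sellers shifts supply to Qs = -481 + 8(P − 28) = -705 + 8P.
968.5 - 5P = -705 + 8P gives buyer price Pb = 3347/26; sellers receive Ps = 3347/26 − 28 = 2619/26.
New quantity: Q = 968.5 − 5(3347/26) = 4223/13.
Revenue = 28 × 4223/13 = 118244/13.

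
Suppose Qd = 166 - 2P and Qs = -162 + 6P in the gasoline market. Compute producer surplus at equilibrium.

Equilibrium: 166 - 2P = -162 + 6P gives P* = 41, Q* = 84.
Supply starts at P = 27 (where Qs = 0).
PS = ½(41 − 27)(84) = 588.

Producer surplus = 588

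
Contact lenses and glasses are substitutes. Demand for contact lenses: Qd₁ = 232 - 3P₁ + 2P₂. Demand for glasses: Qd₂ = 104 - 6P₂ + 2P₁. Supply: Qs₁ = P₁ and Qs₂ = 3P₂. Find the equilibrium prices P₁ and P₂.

P₁ = 71.75, P₂ = 27.5

Market 1: 232 - 3P₁ + 2P₂ = P₁ → 4P₁ - 2P₂ = 232.
Market 2: 9P₂ - 2P₁ = 104.
Eliminating P₂: 9×(1) + 2×(2) gives 32P₁ = 2296, so P₁ = 71.75.
Back-substitute into (2): P₂ = (104 + 2×71.75) / 9 = 27.5.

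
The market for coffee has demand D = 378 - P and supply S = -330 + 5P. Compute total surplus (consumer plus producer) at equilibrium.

Total surplus = 40560

Equilibrium: 378 - P = -330 + 5P gives P* = 118, Q* = 260.
Demand choke price: P = 378; supply starts at P = 66.
CS = ½(378 − 118)(260) = 33800; PS = ½(118 − 66)(260) = 6760.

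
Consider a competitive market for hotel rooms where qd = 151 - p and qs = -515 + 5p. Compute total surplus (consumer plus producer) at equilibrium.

Total surplus = 960

Equilibrium: 151 - p = -515 + 5p gives p* = 111, q* = 40.
Demand choke price: p = 151; supply starts at p = 103.
CS = ½(151 − 111)(40) = 800; PS = ½(111 − 103)(40) = 160.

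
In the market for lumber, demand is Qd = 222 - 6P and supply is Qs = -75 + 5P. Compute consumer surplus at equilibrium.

Consumer surplus = 300

Equilibrium: 222 - 6P = -75 + 5P gives P* = 27, Q* = 60.
Demand choke price (Qd = 0): P = 37.
CS = ½(37 − 27)(60) = 300.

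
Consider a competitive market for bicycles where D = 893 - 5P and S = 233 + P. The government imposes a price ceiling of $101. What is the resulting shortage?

Shortage = 54

Equilibrium price would be P* = 110, so the ceiling at 101 binds.
At P = 101: D = 893 − 5(101) = 388, S = 233 + 1(101) = 334.
Shortage = 388 − 334 = 54.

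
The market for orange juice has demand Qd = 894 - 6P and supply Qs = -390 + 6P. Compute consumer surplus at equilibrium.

Consumer surplus = 5292

Equilibrium: 894 - 6P = -390 + 6P gives P* = 107, Q* = 252.
Demand choke price (Qd = 0): P = 149.
CS = ½(149 − 107)(252) = 5292.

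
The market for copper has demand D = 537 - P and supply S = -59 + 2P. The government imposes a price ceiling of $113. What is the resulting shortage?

Shortage = 257

Equilibrium price would be P* = 596/3, so the ceiling at 113 binds.
At P = 113: D = 537 − 1(113) = 424, S = -59 + 2(113) = 167.
Shortage = 424 − 167 = 257.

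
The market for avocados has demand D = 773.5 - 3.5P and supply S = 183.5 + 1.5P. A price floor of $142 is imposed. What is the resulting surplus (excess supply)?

Equilibrium price would be P* = 118, so the floor at 142 binds.
At P = 142: D = 276.5, S = 396.5.
Surplus = 396.5 − 276.5 = 120.

Surplus = 120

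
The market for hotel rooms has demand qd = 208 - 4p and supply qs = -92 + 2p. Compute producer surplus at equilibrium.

Equilibrium: 208 - 4p = -92 + 2p gives p* = 50, q* = 8.
Supply starts at p = 46 (where qs = 0).
PS = ½(50 − 46)(8) = 16.

Producer surplus = 16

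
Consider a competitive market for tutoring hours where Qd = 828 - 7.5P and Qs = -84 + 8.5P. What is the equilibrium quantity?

Set Qd = Qs: 828 - 7.5P = -84 + 8.5P.
912 = 16P, so P* = 57.
Q* = 828 − 7.5(57) = 400.5.

Q* = 400.5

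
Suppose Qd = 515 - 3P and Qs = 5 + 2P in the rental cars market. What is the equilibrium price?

P* = 102

Set Qd = Qs: 515 - 3P = 5 + 2P.
510 = 5P, so P* = 102.
Q* = 515 − 3(102) = 209.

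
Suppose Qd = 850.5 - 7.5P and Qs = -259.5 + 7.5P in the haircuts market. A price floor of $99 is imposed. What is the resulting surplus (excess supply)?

Surplus = 375

Equilibrium price would be P* = 74, so the floor at 99 binds.
At P = 99: Qd = 108, Qs = 483.
Surplus = 483 − 108 = 375.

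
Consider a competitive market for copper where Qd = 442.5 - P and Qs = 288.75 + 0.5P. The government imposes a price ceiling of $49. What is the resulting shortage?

Equilibrium price would be P* = 102.5, so the ceiling at 49 binds.
At P = 49: Qd = 442.5 − 1(49) = 393.5, Qs = 288.75 + 0.5(49) = 313.25.
Shortage = 393.5 − 313.25 = 80.25.

Shortage = 80.25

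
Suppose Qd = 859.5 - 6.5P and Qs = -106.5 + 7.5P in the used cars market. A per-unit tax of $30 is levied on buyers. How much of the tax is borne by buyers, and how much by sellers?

Buyers bear 225/14, sellers bear 195/14

Pre-tax equilibrium: P* = 69, Q* = 411.
Tax on buyers shifts demand to Qd = 859.5 − 6.5(P + 30) = 664.5 - 6.5P.
664.5 - 6.5P = -106.5 + 7.5P gives seller price Ps = 771/14; buyers pay Pb = 771/14 + 30 = 1191/14.
New quantity: Q = 859.5 − 6.5(1191/14) = 8583/28.
Buyer burden = 1191/14 − 69 = 225/14; seller burden = 69 − 771/14 = 195/14.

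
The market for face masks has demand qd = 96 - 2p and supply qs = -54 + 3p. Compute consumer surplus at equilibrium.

Consumer surplus = 324

Equilibrium: 96 - 2p = -54 + 3p gives p* = 30, q* = 36.
Demand choke price (qd = 0): p = 48.
CS = ½(48 − 30)(36) = 324.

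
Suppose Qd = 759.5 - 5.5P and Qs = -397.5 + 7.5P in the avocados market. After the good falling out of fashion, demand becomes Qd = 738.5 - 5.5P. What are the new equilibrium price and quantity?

Original equilibrium: P* = 89, Q* = 270.
New equilibrium: 738.5 - 5.5P = -397.5 + 7.5P, so 1136 = 13P and P' = 1136/13; Q' = 738.5 − 5.5(1136/13) = 6705/26.

P' = 1136/13, Q' = 6705/26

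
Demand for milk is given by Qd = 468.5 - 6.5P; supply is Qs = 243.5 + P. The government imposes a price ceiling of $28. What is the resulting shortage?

Equilibrium price would be P* = 30, so the ceiling at 28 binds.
At P = 28: Qd = 468.5 − 6.5(28) = 286.5, Qs = 243.5 + 1(28) = 271.5.
Shortage = 286.5 − 271.5 = 15.

Shortage = 15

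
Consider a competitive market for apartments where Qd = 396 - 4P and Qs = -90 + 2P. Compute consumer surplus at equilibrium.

Consumer surplus = 648

Equilibrium: 396 - 4P = -90 + 2P gives P* = 81, Q* = 72.
Demand choke price (Qd = 0): P = 99.
CS = ½(99 − 81)(72) = 648.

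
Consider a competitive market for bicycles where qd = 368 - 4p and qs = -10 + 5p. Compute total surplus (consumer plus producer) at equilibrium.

Total surplus = 9000

Equilibrium: 368 - 4p = -10 + 5p gives p* = 42, q* = 200.
Demand choke price: p = 92; supply starts at p = 2.
CS = ½(92 − 42)(200) = 5000; PS = ½(42 − 2)(200) = 4000.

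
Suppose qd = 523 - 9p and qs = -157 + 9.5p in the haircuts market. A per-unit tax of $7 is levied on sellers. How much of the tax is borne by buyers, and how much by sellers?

Buyers bear 133/37, sellers bear 126/37

Pre-tax equilibrium: p* = 1360/37, q* = 7111/37.
Tax on sellers shifts supply to qs = -157 + 9.5(p − 7) = -223.5 + 9.5p.
523 - 9p = -223.5 + 9.5p gives buyer price pb = 1493/37; sellers receive ps = 1493/37 − 7 = 1234/37.
New quantity: q = 523 − 9(1493/37) = 5914/37.
Buyer burden = 1493/37 − 1360/37 = 133/37; seller burden = 1360/37 − 1234/37 = 126/37.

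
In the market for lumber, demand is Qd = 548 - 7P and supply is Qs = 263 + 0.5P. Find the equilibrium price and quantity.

Set Qd = Qs: 548 - 7P = 263 + 0.5P.
285 = 7.5P, so P* = 38.
Q* = 548 − 7(38) = 282.

P* = 38, Q* = 282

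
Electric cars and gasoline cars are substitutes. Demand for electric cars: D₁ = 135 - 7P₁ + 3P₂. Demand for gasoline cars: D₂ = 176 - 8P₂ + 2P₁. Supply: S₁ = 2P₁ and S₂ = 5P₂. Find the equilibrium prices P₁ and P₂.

Market 1: 135 - 7P₁ + 3P₂ = 2P₁ → 9P₁ - 3P₂ = 135.
Market 2: 13P₂ - 2P₁ = 176.
Eliminating P₂: 13×(1) + 3×(2) gives 111P₁ = 2283, so P₁ = 761/37.
Back-substitute into (2): P₂ = (176 + 2×761/37) / 13 = 618/37.

P₁ = 761/37, P₂ = 618/37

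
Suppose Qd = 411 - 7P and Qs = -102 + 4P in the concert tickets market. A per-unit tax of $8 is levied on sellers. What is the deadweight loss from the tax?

Deadweight loss = 896/11

Pre-tax equilibrium: P* = 513/11, Q* = 930/11.
Tax on sellers shifts supply to Qs = -102 + 4(P − 8) = -134 + 4P.
411 - 7P = -134 + 4P gives buyer price Pb = 545/11; sellers receive Ps = 545/11 − 8 = 457/11.
New quantity: Q = 411 − 7(545/11) = 706/11.
DWL = ½ × 8 × (930/11 − 706/11) = 896/11.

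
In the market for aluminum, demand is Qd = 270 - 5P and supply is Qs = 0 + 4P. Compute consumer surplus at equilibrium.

Equilibrium: 270 - 5P = 0 + 4P gives P* = 30, Q* = 120.
Demand choke price (Qd = 0): P = 54.
CS = ½(54 − 30)(120) = 1440.

Consumer surplus = 1440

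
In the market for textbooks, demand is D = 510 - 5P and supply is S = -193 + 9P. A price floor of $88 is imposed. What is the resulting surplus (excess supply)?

Surplus = 529

Equilibrium price would be P* = 703/14, so the floor at 88 binds.
At P = 88: D = 70, S = 599.
Surplus = 599 − 70 = 529.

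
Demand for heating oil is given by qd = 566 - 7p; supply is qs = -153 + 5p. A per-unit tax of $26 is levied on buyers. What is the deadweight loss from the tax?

Deadweight loss = 5915/6

Pre-tax equilibrium: p* = 719/12, q* = 1759/12.
Tax on buyers shifts demand to qd = 566 − 7(p + 26) = 384 - 7p.
384 - 7p = -153 + 5p gives seller price ps = 44.75; buyers pay pb = 44.75 + 26 = 70.75.
New quantity: q = 566 − 7(70.75) = 70.75.
DWL = ½ × 26 × (1759/12 − 70.75) = 5915/6.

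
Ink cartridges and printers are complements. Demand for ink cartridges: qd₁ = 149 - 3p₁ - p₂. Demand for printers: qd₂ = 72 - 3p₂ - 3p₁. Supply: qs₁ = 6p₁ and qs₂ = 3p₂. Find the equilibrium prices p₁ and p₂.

p₁ = 274/17, p₂ = 67/17

Market 1: 149 - 3p₁ - p₂ = 6p₁ → 9p₁ + p₂ = 149.
Market 2: 6p₂ + 3p₁ = 72.
Eliminating p₂: 6×(1) − 1×(2) gives 51p₁ = 822, so p₁ = 274/17.
Back-substitute into (2): p₂ = (72 − 3×274/17) / 6 = 67/17.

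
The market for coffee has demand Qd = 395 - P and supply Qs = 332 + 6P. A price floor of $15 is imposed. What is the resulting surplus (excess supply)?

Equilibrium price would be P* = 9, so the floor at 15 binds.
At P = 15: Qd = 380, Qs = 422.
Surplus = 422 − 380 = 42.

Surplus = 42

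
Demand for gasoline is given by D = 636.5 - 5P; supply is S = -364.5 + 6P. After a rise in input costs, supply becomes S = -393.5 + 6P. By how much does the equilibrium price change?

ΔP = 29/11

Original equilibrium: P* = 91, Q* = 181.5.
New equilibrium: 636.5 - 5P = -393.5 + 6P, so 1030 = 11P and P' = 1030/11; Q' = 636.5 − 5(1030/11) = 3703/22.
Change in price: 1030/11 − 91 = 29/11.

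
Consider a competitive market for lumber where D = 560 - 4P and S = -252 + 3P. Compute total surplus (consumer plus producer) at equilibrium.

Total surplus = 2688

Equilibrium: 560 - 4P = -252 + 3P gives P* = 116, Q* = 96.
Demand choke price: P = 140; supply starts at P = 84.
CS = ½(140 − 116)(96) = 1152; PS = ½(116 − 84)(96) = 1536.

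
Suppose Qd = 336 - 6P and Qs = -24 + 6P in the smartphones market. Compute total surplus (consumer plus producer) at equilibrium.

Equilibrium: 336 - 6P = -24 + 6P gives P* = 30, Q* = 156.
Demand choke price: P = 56; supply starts at P = 4.
CS = ½(56 − 30)(156) = 2028; PS = ½(30 − 4)(156) = 2028.

Total surplus = 4056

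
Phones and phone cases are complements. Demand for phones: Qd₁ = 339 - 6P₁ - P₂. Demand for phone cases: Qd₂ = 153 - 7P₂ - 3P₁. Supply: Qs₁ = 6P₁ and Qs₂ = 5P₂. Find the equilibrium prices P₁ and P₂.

Market 1: 339 - 6P₁ - P₂ = 6P₁ → 12P₁ + P₂ = 339.
Market 2: 12P₂ + 3P₁ = 153.
Eliminating P₂: 12×(1) − 1×(2) gives 141P₁ = 3915, so P₁ = 1305/47.
Back-substitute into (2): P₂ = (153 − 3×1305/47) / 12 = 273/47.

P₁ = 1305/47, P₂ = 273/47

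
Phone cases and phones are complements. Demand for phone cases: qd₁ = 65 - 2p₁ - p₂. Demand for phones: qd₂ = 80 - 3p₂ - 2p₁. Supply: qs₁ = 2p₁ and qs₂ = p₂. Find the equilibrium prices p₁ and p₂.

Market 1: 65 - 2p₁ - p₂ = 2p₁ → 4p₁ + p₂ = 65.
Market 2: 4p₂ + 2p₁ = 80.
Eliminating p₂: 4×(1) − 1×(2) gives 14p₁ = 180, so p₁ = 90/7.
Back-substitute into (2): p₂ = (80 − 2×90/7) / 4 = 95/7.

p₁ = 90/7, p₂ = 95/7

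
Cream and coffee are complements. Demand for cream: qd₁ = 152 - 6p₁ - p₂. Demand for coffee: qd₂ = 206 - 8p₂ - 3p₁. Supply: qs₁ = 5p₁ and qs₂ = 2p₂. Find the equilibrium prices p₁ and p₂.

Market 1: 152 - 6p₁ - p₂ = 5p₁ → 11p₁ + p₂ = 152.
Market 2: 10p₂ + 3p₁ = 206.
Eliminating p₂: 10×(1) − 1×(2) gives 107p₁ = 1314, so p₁ = 1314/107.
Back-substitute into (2): p₂ = (206 − 3×1314/107) / 10 = 1810/107.

p₁ = 1314/107, p₂ = 1810/107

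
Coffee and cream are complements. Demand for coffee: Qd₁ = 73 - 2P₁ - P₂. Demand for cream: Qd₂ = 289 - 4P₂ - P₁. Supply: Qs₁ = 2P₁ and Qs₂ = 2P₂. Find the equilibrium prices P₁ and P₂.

Market 1: 73 - 2P₁ - P₂ = 2P₁ → 4P₁ + P₂ = 73.
Market 2: 6P₂ + P₁ = 289.
Eliminating P₂: 6×(1) − 1×(2) gives 23P₁ = 149, so P₁ = 149/23.
Back-substitute into (2): P₂ = (289 − 1×149/23) / 6 = 1083/23.

P₁ = 149/23, P₂ = 1083/23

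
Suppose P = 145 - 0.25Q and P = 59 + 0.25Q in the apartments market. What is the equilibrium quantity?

Set the two price expressions equal: 145 - 0.25Q = 59 + 0.25Q.
86 = 0.5Q, so Q* = 172.
P* = 145 − (0.25)(172) = 102.

Q* = 172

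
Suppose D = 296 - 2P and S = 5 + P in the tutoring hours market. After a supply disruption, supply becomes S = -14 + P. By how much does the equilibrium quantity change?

ΔQ = -38/3

Original equilibrium: P* = 97, Q* = 102.
New equilibrium: 296 - 2P = -14 + P, so 310 = 3P and P' = 310/3; Q' = 296 − 2(310/3) = 268/3.
Change in quantity: 268/3 − 102 = -38/3.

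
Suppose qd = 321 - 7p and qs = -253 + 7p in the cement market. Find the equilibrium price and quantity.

p* = 41, q* = 34

Set qd = qs: 321 - 7p = -253 + 7p.
574 = 14p, so p* = 41.
q* = 321 − 7(41) = 34.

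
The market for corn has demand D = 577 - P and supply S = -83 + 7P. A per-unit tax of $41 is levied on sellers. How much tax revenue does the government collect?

Tax revenue = 18803.625

Pre-tax equilibrium: P* = 82.5, Q* = 494.5.
Tax on sellers shifts supply to S = -83 + 7(P − 41) = -370 + 7P.
577 - P = -370 + 7P gives buyer price Pb = 118.375; sellers receive Ps = 118.375 − 41 = 77.375.
New quantity: Q = 577 − 1(118.375) = 458.625.
Revenue = 41 × 458.625 = 18803.625.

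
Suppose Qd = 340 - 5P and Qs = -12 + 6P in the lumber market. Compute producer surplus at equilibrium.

Producer surplus = 2700

Equilibrium: 340 - 5P = -12 + 6P gives P* = 32, Q* = 180.
Supply starts at P = 2 (where Qs = 0).
PS = ½(32 − 2)(180) = 2700.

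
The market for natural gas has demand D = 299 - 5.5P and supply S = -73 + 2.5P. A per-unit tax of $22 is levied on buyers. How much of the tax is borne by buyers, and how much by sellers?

Pre-tax equilibrium: P* = 46.5, Q* = 43.25.
Tax on buyers shifts demand to D = 299 − 5.5(P + 22) = 178 - 5.5P.
178 - 5.5P = -73 + 2.5P gives seller price Ps = 31.375; buyers pay Pb = 31.375 + 22 = 53.375.
New quantity: Q = 299 − 5.5(53.375) = 5.4375.
Buyer burden = 53.375 − 46.5 = 6.875; seller burden = 46.5 − 31.375 = 15.125.

Buyers bear $6.875, sellers bear $15.125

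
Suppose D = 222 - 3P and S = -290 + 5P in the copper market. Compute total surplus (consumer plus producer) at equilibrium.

Total surplus = 240

Equilibrium: 222 - 3P = -290 + 5P gives P* = 64, Q* = 30.
Demand choke price: P = 74; supply starts at P = 58.
CS = ½(74 − 64)(30) = 150; PS = ½(64 − 58)(30) = 90.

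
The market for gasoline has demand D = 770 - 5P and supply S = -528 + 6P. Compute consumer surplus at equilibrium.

Equilibrium: 770 - 5P = -528 + 6P gives P* = 118, Q* = 180.
Demand choke price (D = 0): P = 154.
CS = ½(154 − 118)(180) = 3240.

Consumer surplus = 3240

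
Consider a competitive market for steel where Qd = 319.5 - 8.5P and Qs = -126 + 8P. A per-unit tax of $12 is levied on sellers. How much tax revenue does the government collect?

Tax revenue = 5352/11

Pre-tax equilibrium: P* = 27, Q* = 90.
Tax on sellers shifts supply to Qs = -126 + 8(P − 12) = -222 + 8P.
319.5 - 8.5P = -222 + 8P gives buyer price Pb = 361/11; sellers receive Ps = 361/11 − 12 = 229/11.
New quantity: Q = 319.5 − 8.5(361/11) = 446/11.
Revenue = 12 × 446/11 = 5352/11.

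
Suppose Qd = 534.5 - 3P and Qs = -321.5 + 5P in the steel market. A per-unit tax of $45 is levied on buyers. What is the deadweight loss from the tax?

Pre-tax equilibrium: P* = 107, Q* = 213.5.
Tax on buyers shifts demand to Qd = 534.5 − 3(P + 45) = 399.5 - 3P.
399.5 - 3P = -321.5 + 5P gives seller price Ps = 90.125; buyers pay Pb = 90.125 + 45 = 135.125.
New quantity: Q = 534.5 − 3(135.125) = 129.125.
DWL = ½ × 45 × (213.5 − 129.125) = 1898.4375.

Deadweight loss = 1898.4375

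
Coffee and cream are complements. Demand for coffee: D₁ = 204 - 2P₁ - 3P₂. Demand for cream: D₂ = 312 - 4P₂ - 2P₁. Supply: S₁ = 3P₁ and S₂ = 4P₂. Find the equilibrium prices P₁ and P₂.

Market 1: 204 - 2P₁ - 3P₂ = 3P₁ → 5P₁ + 3P₂ = 204.
Market 2: 8P₂ + 2P₁ = 312.
Eliminating P₂: 8×(1) − 3×(2) gives 34P₁ = 696, so P₁ = 348/17.
Back-substitute into (2): P₂ = (312 − 2×348/17) / 8 = 576/17.

P₁ = 348/17, P₂ = 576/17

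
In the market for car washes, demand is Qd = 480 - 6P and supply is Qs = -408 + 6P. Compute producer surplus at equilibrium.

Producer surplus = 108

Equilibrium: 480 - 6P = -408 + 6P gives P* = 74, Q* = 36.
Supply starts at P = 68 (where Qs = 0).
PS = ½(74 − 68)(36) = 108.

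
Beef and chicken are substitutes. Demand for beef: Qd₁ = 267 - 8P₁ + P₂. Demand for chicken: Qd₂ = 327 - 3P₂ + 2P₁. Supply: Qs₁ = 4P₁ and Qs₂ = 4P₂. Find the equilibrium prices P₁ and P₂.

P₁ = 1098/41, P₂ = 2229/41

Market 1: 267 - 8P₁ + P₂ = 4P₁ → 12P₁ - P₂ = 267.
Market 2: 7P₂ - 2P₁ = 327.
Eliminating P₂: 7×(1) + 1×(2) gives 82P₁ = 2196, so P₁ = 1098/41.
Back-substitute into (2): P₂ = (327 + 2×1098/41) / 7 = 2229/41.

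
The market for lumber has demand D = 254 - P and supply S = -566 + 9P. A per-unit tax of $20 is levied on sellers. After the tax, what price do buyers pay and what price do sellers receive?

Pre-tax equilibrium: P* = 82, Q* = 172.
Tax on sellers shifts supply to S = -566 + 9(P − 20) = -746 + 9P.
254 - P = -746 + 9P gives buyer price Pb = 100; sellers receive Ps = 100 − 20 = 80.
New quantity: Q = 254 − 1(100) = 154.

Buyers pay $100, sellers receive $80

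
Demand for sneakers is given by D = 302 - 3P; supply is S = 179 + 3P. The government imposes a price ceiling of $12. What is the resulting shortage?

Equilibrium price would be P* = 20.5, so the ceiling at 12 binds.
At P = 12: D = 302 − 3(12) = 266, S = 179 + 3(12) = 215.
Shortage = 266 − 215 = 51.

Shortage = 51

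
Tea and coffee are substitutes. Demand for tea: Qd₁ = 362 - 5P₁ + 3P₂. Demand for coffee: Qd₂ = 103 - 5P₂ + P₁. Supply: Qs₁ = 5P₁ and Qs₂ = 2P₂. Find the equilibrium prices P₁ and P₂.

P₁ = 2843/67, P₂ = 1392/67

Market 1: 362 - 5P₁ + 3P₂ = 5P₁ → 10P₁ - 3P₂ = 362.
Market 2: 7P₂ - P₁ = 103.
Eliminating P₂: 7×(1) + 3×(2) gives 67P₁ = 2843, so P₁ = 2843/67.
Back-substitute into (2): P₂ = (103 + 1×2843/67) / 7 = 1392/67.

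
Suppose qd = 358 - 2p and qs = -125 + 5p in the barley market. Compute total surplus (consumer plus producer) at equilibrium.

Equilibrium: 358 - 2p = -125 + 5p gives p* = 69, q* = 220.
Demand choke price: p = 179; supply starts at p = 25.
CS = ½(179 − 69)(220) = 12100; PS = ½(69 − 25)(220) = 4840.

Total surplus = 16940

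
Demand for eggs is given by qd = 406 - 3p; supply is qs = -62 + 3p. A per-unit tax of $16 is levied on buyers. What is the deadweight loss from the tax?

Pre-tax equilibrium: p* = 78, q* = 172.
Tax on buyers shifts demand to qd = 406 − 3(p + 16) = 358 - 3p.
358 - 3p = -62 + 3p gives seller price ps = 70; buyers pay pb = 70 + 16 = 86.
New quantity: q = 406 − 3(86) = 148.
DWL = ½ × 16 × (172 − 148) = 192.

Deadweight loss = 192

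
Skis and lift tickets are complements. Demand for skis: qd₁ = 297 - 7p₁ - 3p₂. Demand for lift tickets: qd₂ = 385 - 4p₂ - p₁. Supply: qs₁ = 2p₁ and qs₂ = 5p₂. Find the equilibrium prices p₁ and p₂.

p₁ = 253/13, p₂ = 528/13

Market 1: 297 - 7p₁ - 3p₂ = 2p₁ → 9p₁ + 3p₂ = 297.
Market 2: 9p₂ + p₁ = 385.
Eliminating p₂: 9×(1) − 3×(2) gives 78p₁ = 1518, so p₁ = 253/13.
Back-substitute into (2): p₂ = (385 − 1×253/13) / 9 = 528/13.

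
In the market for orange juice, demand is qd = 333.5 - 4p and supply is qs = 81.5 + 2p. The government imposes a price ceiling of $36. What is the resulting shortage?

Shortage = 36

Equilibrium price would be p* = 42, so the ceiling at 36 binds.
At p = 36: qd = 333.5 − 4(36) = 189.5, qs = 81.5 + 2(36) = 153.5.
Shortage = 189.5 − 153.5 = 36.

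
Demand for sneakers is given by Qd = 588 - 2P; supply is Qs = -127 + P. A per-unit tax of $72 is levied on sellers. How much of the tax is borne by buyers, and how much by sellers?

Pre-tax equilibrium: P* = 715/3, Q* = 334/3.
Tax on sellers shifts supply to Qs = -127 + 1(P − 72) = -199 + P.
588 - 2P = -199 + P gives buyer price Pb = 787/3; sellers receive Ps = 787/3 − 72 = 571/3.
New quantity: Q = 588 − 2(787/3) = 190/3.
Buyer burden = 787/3 − 715/3 = 24; seller burden = 715/3 − 571/3 = 48.

Buyers bear $24, sellers bear $48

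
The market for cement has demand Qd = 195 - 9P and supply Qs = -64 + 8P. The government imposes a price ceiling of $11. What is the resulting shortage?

Shortage = 72

Equilibrium price would be P* = 259/17, so the ceiling at 11 binds.
At P = 11: Qd = 195 − 9(11) = 96, Qs = -64 + 8(11) = 24.
Shortage = 96 − 24 = 72.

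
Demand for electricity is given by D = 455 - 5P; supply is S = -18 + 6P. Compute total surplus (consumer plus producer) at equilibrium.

Equilibrium: 455 - 5P = -18 + 6P gives P* = 43, Q* = 240.
Demand choke price: P = 91; supply starts at P = 3.
CS = ½(91 − 43)(240) = 5760; PS = ½(43 − 3)(240) = 4800.

Total surplus = 10560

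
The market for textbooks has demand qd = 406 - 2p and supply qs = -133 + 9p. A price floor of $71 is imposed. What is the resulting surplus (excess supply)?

Equilibrium price would be p* = 49, so the floor at 71 binds.
At p = 71: qd = 264, qs = 506.
Surplus = 506 − 264 = 242.

Surplus = 242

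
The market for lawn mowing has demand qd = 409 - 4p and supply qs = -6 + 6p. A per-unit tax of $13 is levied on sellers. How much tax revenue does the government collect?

Pre-tax equilibrium: p* = 41.5, q* = 243.
Tax on sellers shifts supply to qs = -6 + 6(p − 13) = -84 + 6p.
409 - 4p = -84 + 6p gives buyer price pb = 49.3; sellers receive ps = 49.3 − 13 = 36.3.
New quantity: q = 409 − 4(49.3) = 211.8.
Revenue = 13 × 211.8 = 2753.4.

Tax revenue = 2753.4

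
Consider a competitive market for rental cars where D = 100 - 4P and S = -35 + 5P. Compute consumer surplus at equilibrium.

Equilibrium: 100 - 4P = -35 + 5P gives P* = 15, Q* = 40.
Demand choke price (D = 0): P = 25.
CS = ½(25 − 15)(40) = 200.

Consumer surplus = 200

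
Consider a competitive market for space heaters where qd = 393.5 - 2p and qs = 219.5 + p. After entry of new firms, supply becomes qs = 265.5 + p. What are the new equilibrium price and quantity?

p' = 128/3, q' = 1849/6

Original equilibrium: p* = 58, q* = 277.5.
New equilibrium: 393.5 - 2p = 265.5 + p, so 128 = 3p and p' = 128/3; q' = 393.5 − 2(128/3) = 1849/6.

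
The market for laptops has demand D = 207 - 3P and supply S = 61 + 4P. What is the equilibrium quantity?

Q* = 1011/7

Set D = S: 207 - 3P = 61 + 4P.
146 = 7P, so P* = 146/7.
Q* = 207 − 3(146/7) = 1011/7.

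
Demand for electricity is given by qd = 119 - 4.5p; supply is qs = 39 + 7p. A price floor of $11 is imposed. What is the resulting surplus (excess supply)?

Equilibrium price would be p* = 160/23, so the floor at 11 binds.
At p = 11: qd = 69.5, qs = 116.
Surplus = 116 − 69.5 = 46.5.

Surplus = 46.5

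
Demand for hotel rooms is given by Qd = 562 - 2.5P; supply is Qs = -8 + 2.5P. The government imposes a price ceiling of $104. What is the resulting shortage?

Shortage = 50

Equilibrium price would be P* = 114, so the ceiling at 104 binds.
At P = 104: Qd = 562 − 2.5(104) = 302, Qs = -8 + 2.5(104) = 252.
Shortage = 302 − 252 = 50.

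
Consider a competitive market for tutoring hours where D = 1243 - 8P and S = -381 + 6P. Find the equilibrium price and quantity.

P* = 116, Q* = 315

Set D = S: 1243 - 8P = -381 + 6P.
1624 = 14P, so P* = 116.
Q* = 1243 − 8(116) = 315.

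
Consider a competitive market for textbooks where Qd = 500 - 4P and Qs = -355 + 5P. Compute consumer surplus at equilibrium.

Consumer surplus = 1800

Equilibrium: 500 - 4P = -355 + 5P gives P* = 95, Q* = 120.
Demand choke price (Qd = 0): P = 125.
CS = ½(125 − 95)(120) = 1800.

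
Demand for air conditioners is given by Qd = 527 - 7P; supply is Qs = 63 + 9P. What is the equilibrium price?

P* = 29

Set Qd = Qs: 527 - 7P = 63 + 9P.
464 = 16P, so P* = 29.
Q* = 527 − 7(29) = 324.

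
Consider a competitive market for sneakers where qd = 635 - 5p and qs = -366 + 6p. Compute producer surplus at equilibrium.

Equilibrium: 635 - 5p = -366 + 6p gives p* = 91, q* = 180.
Supply starts at p = 61 (where qs = 0).
PS = ½(91 − 61)(180) = 2700.

Producer surplus = 2700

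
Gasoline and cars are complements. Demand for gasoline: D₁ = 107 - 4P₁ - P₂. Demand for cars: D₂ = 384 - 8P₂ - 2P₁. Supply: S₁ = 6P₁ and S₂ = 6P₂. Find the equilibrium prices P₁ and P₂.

Market 1: 107 - 4P₁ - P₂ = 6P₁ → 10P₁ + P₂ = 107.
Market 2: 14P₂ + 2P₁ = 384.
Eliminating P₂: 14×(1) − 1×(2) gives 138P₁ = 1114, so P₁ = 557/69.
Back-substitute into (2): P₂ = (384 − 2×557/69) / 14 = 1813/69.

P₁ = 557/69, P₂ = 1813/69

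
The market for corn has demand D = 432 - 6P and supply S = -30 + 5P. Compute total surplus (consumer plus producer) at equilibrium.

Total surplus = 5940

Equilibrium: 432 - 6P = -30 + 5P gives P* = 42, Q* = 180.
Demand choke price: P = 72; supply starts at P = 6.
CS = ½(72 − 42)(180) = 2700; PS = ½(42 − 6)(180) = 3240.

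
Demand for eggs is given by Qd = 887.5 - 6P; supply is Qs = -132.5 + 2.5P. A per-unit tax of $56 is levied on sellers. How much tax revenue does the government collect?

Pre-tax equilibrium: P* = 120, Q* = 167.5.
Tax on sellers shifts supply to Qs = -132.5 + 2.5(P − 56) = -272.5 + 2.5P.
887.5 - 6P = -272.5 + 2.5P gives buyer price Pb = 2320/17; sellers receive Ps = 2320/17 − 56 = 1368/17.
New quantity: Q = 887.5 − 6(2320/17) = 2335/34.
Revenue = 56 × 2335/34 = 65380/17.

Tax revenue = 65380/17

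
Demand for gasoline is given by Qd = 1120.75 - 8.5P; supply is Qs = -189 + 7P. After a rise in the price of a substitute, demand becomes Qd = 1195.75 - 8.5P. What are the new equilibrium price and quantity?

Original equilibrium: P* = 84.5, Q* = 402.5.
New equilibrium: 1195.75 - 8.5P = -189 + 7P, so 1384.75 = 15.5P and P' = 5539/62; Q' = 1195.75 − 8.5(5539/62) = 27055/62.

P' = 5539/62, Q' = 27055/62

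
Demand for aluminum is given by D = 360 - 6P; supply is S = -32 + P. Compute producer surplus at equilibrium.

Equilibrium: 360 - 6P = -32 + P gives P* = 56, Q* = 24.
Supply starts at P = 32 (where S = 0).
PS = ½(56 − 32)(24) = 288.

Producer surplus = 288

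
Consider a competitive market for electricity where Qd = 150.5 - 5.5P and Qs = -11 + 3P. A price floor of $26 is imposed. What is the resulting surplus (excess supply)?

Surplus = 59.5

Equilibrium price would be P* = 19, so the floor at 26 binds.
At P = 26: Qd = 7.5, Qs = 67.
Surplus = 67 − 7.5 = 59.5.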